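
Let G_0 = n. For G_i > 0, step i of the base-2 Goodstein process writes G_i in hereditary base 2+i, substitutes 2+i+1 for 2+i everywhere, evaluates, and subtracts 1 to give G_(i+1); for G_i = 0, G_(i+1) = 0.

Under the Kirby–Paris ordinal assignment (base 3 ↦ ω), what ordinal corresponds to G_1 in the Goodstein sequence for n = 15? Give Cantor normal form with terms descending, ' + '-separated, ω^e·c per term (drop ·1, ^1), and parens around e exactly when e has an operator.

ω^(ω + 1) + ω^ω + ω

base 2: 15 = 2^(2 + 1) + 2^2 + 2 + 1; at 3: 3^(3 + 1) + 3^3 + 3 + 1 = 112; next = 111
base 3: 111 = 3^(3 + 1) + 3^3 + 3; at 4: 4^(4 + 1) + 4^4 + 4 = 1284; next = 1283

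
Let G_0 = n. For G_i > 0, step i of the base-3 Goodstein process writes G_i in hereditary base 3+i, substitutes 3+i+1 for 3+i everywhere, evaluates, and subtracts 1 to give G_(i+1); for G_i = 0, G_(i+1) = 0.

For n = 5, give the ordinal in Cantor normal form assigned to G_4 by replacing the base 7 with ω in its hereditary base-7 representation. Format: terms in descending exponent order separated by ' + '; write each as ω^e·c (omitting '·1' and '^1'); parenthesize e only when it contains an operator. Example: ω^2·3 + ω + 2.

i=0: 5 = 3 + 2 (b=3); 3→4: 4 + 2 = 6; 6−1 = 5
i=1: 5 = 4 + 1 (b=4); 4→5: 5 + 1 = 6; 6−1 = 5
i=2: 5 = 5 (b=5); 5→6: 6 = 6; 6−1 = 5
i=3: 5 = 5 (b=6); 6→7: 5 = 5; 5−1 = 4

4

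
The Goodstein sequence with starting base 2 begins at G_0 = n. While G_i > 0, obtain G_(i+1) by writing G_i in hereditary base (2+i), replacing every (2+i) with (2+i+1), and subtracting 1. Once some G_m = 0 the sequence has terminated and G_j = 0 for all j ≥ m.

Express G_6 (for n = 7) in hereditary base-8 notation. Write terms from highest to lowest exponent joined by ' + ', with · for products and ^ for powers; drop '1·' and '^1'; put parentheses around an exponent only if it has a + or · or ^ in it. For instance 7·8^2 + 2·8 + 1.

G_0=7  [base 2] 2^2 + 2 + 1  →[2↦3]→  3^3 + 3 + 1 = 31  −1 ⇒ G_1=30
G_1=30  [base 3] 3^3 + 3  →[3↦4]→  4^4 + 4 = 260  −1 ⇒ G_2=259
G_2=259  [base 4] 4^4 + 3  →[4↦5]→  5^5 + 3 = 3128  −1 ⇒ G_3=3127
G_3=3127  [base 5] 5^5 + 2  →[5↦6]→  6^6 + 2 = 46658  −1 ⇒ G_4=46657
G_4=46657  [base 6] 6^6 + 1  →[6↦7]→  7^7 + 1 = 823544  −1 ⇒ G_5=823543
G_5=823543  [base 7] 7^7  →[7↦8]→  8^8 = 16777216  −1 ⇒ G_6=16777215

7·8^7 + 7·8^6 + 7·8^5 + 7·8^4 + 7·8^3 + 7·8^2 + 7·8 + 7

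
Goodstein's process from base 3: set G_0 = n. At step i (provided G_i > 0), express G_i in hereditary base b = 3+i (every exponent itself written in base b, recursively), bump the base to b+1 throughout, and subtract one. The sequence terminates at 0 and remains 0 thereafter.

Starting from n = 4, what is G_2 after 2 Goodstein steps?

G_0=4  [base 3] 3 + 1  →[3↦4]→  4 + 1 = 5  −1 ⇒ G_1=4
G_1=4  [base 4] 4  →[4↦5]→  5 = 5  −1 ⇒ G_2=4

4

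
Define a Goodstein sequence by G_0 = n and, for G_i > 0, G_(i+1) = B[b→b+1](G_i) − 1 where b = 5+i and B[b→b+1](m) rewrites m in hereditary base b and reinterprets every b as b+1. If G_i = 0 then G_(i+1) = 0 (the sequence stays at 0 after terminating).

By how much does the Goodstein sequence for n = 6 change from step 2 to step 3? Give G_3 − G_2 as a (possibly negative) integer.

G_0=6  [base 5] 5 + 1  →[5↦6]→  6 + 1 = 7  −1 ⇒ G_1=6
G_1=6  [base 6] 6  →[6↦7]→  7 = 7  −1 ⇒ G_2=6
G_2=6  [base 7] 6  →[7↦8]→  6 = 6  −1 ⇒ G_3=5

-1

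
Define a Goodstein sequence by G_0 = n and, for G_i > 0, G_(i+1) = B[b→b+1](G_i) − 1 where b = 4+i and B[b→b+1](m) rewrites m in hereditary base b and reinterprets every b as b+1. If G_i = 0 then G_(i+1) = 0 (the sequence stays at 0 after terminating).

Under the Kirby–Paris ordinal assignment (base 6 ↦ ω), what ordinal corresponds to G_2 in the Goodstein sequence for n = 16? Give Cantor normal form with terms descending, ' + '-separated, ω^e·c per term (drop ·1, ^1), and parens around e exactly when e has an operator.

step 0: 16 = 4^2; sub 5 for 4: 5^2; = 25; G_1 = 25−1 = 24
step 1: 24 = 4·5 + 4; sub 6 for 5: 4·6 + 4; = 28; G_2 = 28−1 = 27
step 2: 27 = 4·6 + 3; sub 7 for 6: 4·7 + 3; = 31; G_3 = 31−1 = 30

ω·4 + 3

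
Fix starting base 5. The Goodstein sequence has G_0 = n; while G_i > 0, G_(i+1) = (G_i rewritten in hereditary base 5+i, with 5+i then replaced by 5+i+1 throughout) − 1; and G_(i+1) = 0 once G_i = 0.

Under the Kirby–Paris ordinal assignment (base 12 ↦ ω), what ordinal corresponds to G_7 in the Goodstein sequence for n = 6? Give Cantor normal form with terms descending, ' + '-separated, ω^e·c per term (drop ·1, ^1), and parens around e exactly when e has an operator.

i=0: 6 = 5 + 1 (b=5); 5→6: 6 + 1 = 7; 7−1 = 6
i=1: 6 = 6 (b=6); 6→7: 7 = 7; 7−1 = 6
i=2: 6 = 6 (b=7); 7→8: 6 = 6; 6−1 = 5
i=3: 5 = 5 (b=8); 8→9: 5 = 5; 5−1 = 4
i=4: 4 = 4 (b=9); 9→10: 4 = 4; 4−1 = 3
i=5: 3 = 3 (b=10); 10→11: 3 = 3; 3−1 = 2
i=6: 2 = 2 (b=11); 11→12: 2 = 2; 2−1 = 1
i=7: 1 = 1 (b=12); 12→13: 1 = 1; 1−1 = 0

1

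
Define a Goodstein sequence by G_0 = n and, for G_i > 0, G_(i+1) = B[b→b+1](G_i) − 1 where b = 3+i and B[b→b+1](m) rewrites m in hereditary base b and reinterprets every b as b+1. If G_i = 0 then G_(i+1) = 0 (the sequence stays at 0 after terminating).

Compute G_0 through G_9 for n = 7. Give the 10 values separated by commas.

step 0: 7 = 2·3 + 1; sub 4 for 3: 2·4 + 1; = 9; G_1 = 9−1 = 8
step 1: 8 = 2·4; sub 5 for 4: 2·5; = 10; G_2 = 10−1 = 9
step 2: 9 = 5 + 4; sub 6 for 5: 6 + 4; = 10; G_3 = 10−1 = 9
step 3: 9 = 6 + 3; sub 7 for 6: 7 + 3; = 10; G_4 = 10−1 = 9
step 4: 9 = 7 + 2; sub 8 for 7: 8 + 2; = 10; G_5 = 10−1 = 9
step 5: 9 = 8 + 1; sub 9 for 8: 9 + 1; = 10; G_6 = 10−1 = 9
step 6: 9 = 9; sub 10 for 9: 10; = 10; G_7 = 10−1 = 9
step 7: 9 = 9; sub 11 for 10: 9; = 9; G_8 = 9−1 = 8
step 8: 8 = 8; sub 12 for 11: 8; = 8; G_9 = 8−1 = 7

7, 8, 9, 9, 9, 9, 9, 9, 8, 7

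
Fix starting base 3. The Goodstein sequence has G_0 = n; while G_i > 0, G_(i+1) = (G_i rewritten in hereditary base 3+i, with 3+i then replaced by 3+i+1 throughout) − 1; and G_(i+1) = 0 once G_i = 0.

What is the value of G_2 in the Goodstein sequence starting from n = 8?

step 0: 8 = 2·3 + 2; sub 4 for 3: 2·4 + 2; = 10; G_1 = 10−1 = 9
step 1: 9 = 2·4 + 1; sub 5 for 4: 2·5 + 1; = 11; G_2 = 11−1 = 10
step 2: 10 = 2·5; sub 6 for 5: 2·6; = 12; G_3 = 12−1 = 11

10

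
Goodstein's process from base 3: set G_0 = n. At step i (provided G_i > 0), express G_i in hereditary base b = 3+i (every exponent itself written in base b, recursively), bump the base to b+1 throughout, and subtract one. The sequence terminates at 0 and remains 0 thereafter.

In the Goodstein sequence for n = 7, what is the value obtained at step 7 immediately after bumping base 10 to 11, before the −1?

G_0=7  [base 3] 2·3 + 1  →[3↦4]→  2·4 + 1 = 9  −1 ⇒ G_1=8
G_1=8  [base 4] 2·4  →[4↦5]→  2·5 = 10  −1 ⇒ G_2=9
G_2=9  [base 5] 5 + 4  →[5↦6]→  6 + 4 = 10  −1 ⇒ G_3=9
G_3=9  [base 6] 6 + 3  →[6↦7]→  7 + 3 = 10  −1 ⇒ G_4=9
G_4=9  [base 7] 7 + 2  →[7↦8]→  8 + 2 = 10  −1 ⇒ G_5=9
G_5=9  [base 8] 8 + 1  →[8↦9]→  9 + 1 = 10  −1 ⇒ G_6=9
G_6=9  [base 9] 9  →[9↦10]→  10 = 10  −1 ⇒ G_7=9

9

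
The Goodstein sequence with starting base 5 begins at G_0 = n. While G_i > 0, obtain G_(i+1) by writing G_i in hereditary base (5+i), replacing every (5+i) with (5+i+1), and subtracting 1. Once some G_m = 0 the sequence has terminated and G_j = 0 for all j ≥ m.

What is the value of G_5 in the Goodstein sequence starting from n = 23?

37

23 —HB5→ 4·5 + 3 —bump→ 4·6 + 3 = 27 —(−1)→ 26
26 —HB6→ 4·6 + 2 —bump→ 4·7 + 2 = 30 —(−1)→ 29
29 —HB7→ 4·7 + 1 —bump→ 4·8 + 1 = 33 —(−1)→ 32
32 —HB8→ 4·8 —bump→ 4·9 = 36 —(−1)→ 35
35 —HB9→ 3·9 + 8 —bump→ 3·10 + 8 = 38 —(−1)→ 37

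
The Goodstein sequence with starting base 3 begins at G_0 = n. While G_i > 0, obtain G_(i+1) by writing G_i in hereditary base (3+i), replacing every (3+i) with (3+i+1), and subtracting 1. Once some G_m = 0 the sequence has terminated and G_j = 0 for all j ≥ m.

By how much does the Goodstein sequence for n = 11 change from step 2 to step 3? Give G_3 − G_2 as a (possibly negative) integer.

10

(0) 11|_3 = 3^2 + 2 ↦ 4^2 + 2|_4 = 18 ⇒ 17
(1) 17|_4 = 4^2 + 1 ↦ 5^2 + 1|_5 = 26 ⇒ 25
(2) 25|_5 = 5^2 ↦ 6^2|_6 = 36 ⇒ 35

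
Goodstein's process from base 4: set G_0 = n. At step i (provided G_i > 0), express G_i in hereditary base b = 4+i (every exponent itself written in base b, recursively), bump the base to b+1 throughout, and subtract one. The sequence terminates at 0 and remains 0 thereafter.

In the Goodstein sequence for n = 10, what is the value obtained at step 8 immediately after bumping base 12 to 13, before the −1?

G_0=10  [base 4] 2·4 + 2  →[4↦5]→  2·5 + 2 = 12  −1 ⇒ G_1=11
G_1=11  [base 5] 2·5 + 1  →[5↦6]→  2·6 + 1 = 13  −1 ⇒ G_2=12
G_2=12  [base 6] 2·6  →[6↦7]→  2·7 = 14  −1 ⇒ G_3=13
G_3=13  [base 7] 7 + 6  →[7↦8]→  8 + 6 = 14  −1 ⇒ G_4=13
G_4=13  [base 8] 8 + 5  →[8↦9]→  9 + 5 = 14  −1 ⇒ G_5=13
G_5=13  [base 9] 9 + 4  →[9↦10]→  10 + 4 = 14  −1 ⇒ G_6=13
G_6=13  [base 10] 10 + 3  →[10↦11]→  11 + 3 = 14  −1 ⇒ G_7=13
G_7=13  [base 11] 11 + 2  →[11↦12]→  12 + 2 = 14  −1 ⇒ G_8=13

14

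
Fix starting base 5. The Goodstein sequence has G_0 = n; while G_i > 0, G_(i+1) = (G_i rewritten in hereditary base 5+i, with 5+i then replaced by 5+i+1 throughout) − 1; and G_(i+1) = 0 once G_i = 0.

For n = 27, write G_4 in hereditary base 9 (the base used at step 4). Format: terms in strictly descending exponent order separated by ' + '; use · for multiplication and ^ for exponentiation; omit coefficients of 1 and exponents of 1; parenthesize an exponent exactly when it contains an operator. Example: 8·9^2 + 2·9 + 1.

i=0: 27 = 5^2 + 2 (b=5); 5→6: 6^2 + 2 = 38; 38−1 = 37
i=1: 37 = 6^2 + 1 (b=6); 6→7: 7^2 + 1 = 50; 50−1 = 49
i=2: 49 = 7^2 (b=7); 7→8: 8^2 = 64; 64−1 = 63
i=3: 63 = 7·8 + 7 (b=8); 8→9: 7·9 + 7 = 70; 70−1 = 69
i=4: 69 = 7·9 + 6 (b=9); 9→10: 7·10 + 6 = 76; 76−1 = 75

7·9 + 6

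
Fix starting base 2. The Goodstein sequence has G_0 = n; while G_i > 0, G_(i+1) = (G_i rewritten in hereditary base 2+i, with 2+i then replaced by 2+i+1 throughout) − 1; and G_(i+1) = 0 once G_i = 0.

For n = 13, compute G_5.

base 2: 13 = 2^(2 + 1) + 2^2 + 1; at 3: 3^(3 + 1) + 3^3 + 1 = 109; next = 108
base 3: 108 = 3^(3 + 1) + 3^3; at 4: 4^(4 + 1) + 4^4 = 1280; next = 1279
base 4: 1279 = 4^(4 + 1) + 3·4^3 + 3·4^2 + 3·4 + 3; at 5: 5^(5 + 1) + 3·5^3 + 3·5^2 + 3·5 + 3 = 16093; next = 16092
base 5: 16092 = 5^(5 + 1) + 3·5^3 + 3·5^2 + 3·5 + 2; at 6: 6^(6 + 1) + 3·6^3 + 3·6^2 + 3·6 + 2 = 280712; next = 280711
base 6: 280711 = 6^(6 + 1) + 3·6^3 + 3·6^2 + 3·6 + 1; at 7: 7^(7 + 1) + 3·7^3 + 3·7^2 + 3·7 + 1 = 5765999; next = 5765998
base 7: 5765998 = 7^(7 + 1) + 3·7^3 + 3·7^2 + 3·7; at 8: 8^(8 + 1) + 3·8^3 + 3·8^2 + 3·8 = 134219480; next = 134219479

5765998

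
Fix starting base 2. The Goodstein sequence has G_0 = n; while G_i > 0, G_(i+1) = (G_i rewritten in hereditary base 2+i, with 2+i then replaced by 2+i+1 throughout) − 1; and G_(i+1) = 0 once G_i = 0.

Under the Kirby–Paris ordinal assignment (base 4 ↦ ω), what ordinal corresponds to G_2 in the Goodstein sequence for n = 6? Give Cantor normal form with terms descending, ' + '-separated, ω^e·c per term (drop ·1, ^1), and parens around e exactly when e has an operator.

step 0: 6 = 2^2 + 2; sub 3 for 2: 3^3 + 3; = 30; G_1 = 30−1 = 29
step 1: 29 = 3^3 + 2; sub 4 for 3: 4^4 + 2; = 258; G_2 = 258−1 = 257
step 2: 257 = 4^4 + 1; sub 5 for 4: 5^5 + 1; = 3126; G_3 = 3126−1 = 3125

ω^ω + 1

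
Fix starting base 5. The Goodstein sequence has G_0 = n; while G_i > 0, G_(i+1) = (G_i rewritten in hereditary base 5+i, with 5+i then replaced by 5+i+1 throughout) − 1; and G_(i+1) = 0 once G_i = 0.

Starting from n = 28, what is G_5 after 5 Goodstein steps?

28 —HB5→ 5^2 + 3 —bump→ 6^2 + 3 = 39 —(−1)→ 38
38 —HB6→ 6^2 + 2 —bump→ 7^2 + 2 = 51 —(−1)→ 50
50 —HB7→ 7^2 + 1 —bump→ 8^2 + 1 = 65 —(−1)→ 64
64 —HB8→ 8^2 —bump→ 9^2 = 81 —(−1)→ 80
80 —HB9→ 8·9 + 8 —bump→ 8·10 + 8 = 88 —(−1)→ 87
87 —HB10→ 8·10 + 7 —bump→ 8·11 + 7 = 95 —(−1)→ 94

87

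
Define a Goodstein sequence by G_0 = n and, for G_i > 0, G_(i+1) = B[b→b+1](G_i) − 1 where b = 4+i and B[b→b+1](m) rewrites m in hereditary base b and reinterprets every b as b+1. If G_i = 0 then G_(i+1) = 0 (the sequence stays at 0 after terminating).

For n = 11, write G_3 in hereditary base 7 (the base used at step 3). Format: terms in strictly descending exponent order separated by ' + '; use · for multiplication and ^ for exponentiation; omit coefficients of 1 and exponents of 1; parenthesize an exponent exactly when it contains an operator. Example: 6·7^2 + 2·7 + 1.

G_0=11  [base 4] 2·4 + 3  →[4↦5]→  2·5 + 3 = 13  −1 ⇒ G_1=12
G_1=12  [base 5] 2·5 + 2  →[5↦6]→  2·6 + 2 = 14  −1 ⇒ G_2=13
G_2=13  [base 6] 2·6 + 1  →[6↦7]→  2·7 + 1 = 15  −1 ⇒ G_3=14

2·7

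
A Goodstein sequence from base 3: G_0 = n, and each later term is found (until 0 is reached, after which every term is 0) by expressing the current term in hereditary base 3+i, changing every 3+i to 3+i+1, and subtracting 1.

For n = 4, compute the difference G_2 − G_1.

0

4 —HB3→ 3 + 1 —bump→ 4 + 1 = 5 —(−1)→ 4
4 —HB4→ 4 —bump→ 5 = 5 —(−1)→ 4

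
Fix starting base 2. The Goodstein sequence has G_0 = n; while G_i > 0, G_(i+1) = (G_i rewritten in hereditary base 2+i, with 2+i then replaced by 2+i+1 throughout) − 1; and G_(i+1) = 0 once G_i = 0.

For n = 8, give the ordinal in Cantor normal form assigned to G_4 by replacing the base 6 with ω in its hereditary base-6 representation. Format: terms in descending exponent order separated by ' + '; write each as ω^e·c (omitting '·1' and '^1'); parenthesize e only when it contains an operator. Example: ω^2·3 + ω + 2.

ω^ω·2 + ω^2·2 + ω + 5

G_0=8  [base 2] 2^(2 + 1)  →[2↦3]→  3^(3 + 1) = 81  −1 ⇒ G_1=80
G_1=80  [base 3] 2·3^3 + 2·3^2 + 2·3 + 2  →[3↦4]→  2·4^4 + 2·4^2 + 2·4 + 2 = 554  −1 ⇒ G_2=553
G_2=553  [base 4] 2·4^4 + 2·4^2 + 2·4 + 1  →[4↦5]→  2·5^5 + 2·5^2 + 2·5 + 1 = 6311  −1 ⇒ G_3=6310
G_3=6310  [base 5] 2·5^5 + 2·5^2 + 2·5  →[5↦6]→  2·6^6 + 2·6^2 + 2·6 = 93396  −1 ⇒ G_4=93395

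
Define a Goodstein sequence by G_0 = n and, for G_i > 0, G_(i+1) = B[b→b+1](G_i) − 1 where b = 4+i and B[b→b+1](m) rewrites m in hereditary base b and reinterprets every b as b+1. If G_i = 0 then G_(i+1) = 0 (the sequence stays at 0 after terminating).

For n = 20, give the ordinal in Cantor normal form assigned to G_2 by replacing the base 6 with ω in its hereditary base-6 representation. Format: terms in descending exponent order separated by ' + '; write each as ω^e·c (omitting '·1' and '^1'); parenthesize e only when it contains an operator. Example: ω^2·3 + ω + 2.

ω^2 + 3

step 0: 20 = 4^2 + 4; sub 5 for 4: 5^2 + 5; = 30; G_1 = 30−1 = 29
step 1: 29 = 5^2 + 4; sub 6 for 5: 6^2 + 4; = 40; G_2 = 40−1 = 39
step 2: 39 = 6^2 + 3; sub 7 for 6: 7^2 + 3; = 52; G_3 = 52−1 = 51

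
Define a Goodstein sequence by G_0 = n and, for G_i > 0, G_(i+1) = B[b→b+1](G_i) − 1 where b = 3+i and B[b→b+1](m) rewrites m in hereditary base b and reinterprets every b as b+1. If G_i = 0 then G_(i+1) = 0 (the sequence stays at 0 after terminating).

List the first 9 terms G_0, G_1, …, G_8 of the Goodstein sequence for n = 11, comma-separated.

11, 17, 25, 35, 39, 43, 47, 51, 55

step 0: 11 = 3^2 + 2; sub 4 for 3: 4^2 + 2; = 18; G_1 = 18−1 = 17
step 1: 17 = 4^2 + 1; sub 5 for 4: 5^2 + 1; = 26; G_2 = 26−1 = 25
step 2: 25 = 5^2; sub 6 for 5: 6^2; = 36; G_3 = 36−1 = 35
step 3: 35 = 5·6 + 5; sub 7 for 6: 5·7 + 5; = 40; G_4 = 40−1 = 39
step 4: 39 = 5·7 + 4; sub 8 for 7: 5·8 + 4; = 44; G_5 = 44−1 = 43
step 5: 43 = 5·8 + 3; sub 9 for 8: 5·9 + 3; = 48; G_6 = 48−1 = 47
step 6: 47 = 5·9 + 2; sub 10 for 9: 5·10 + 2; = 52; G_7 = 52−1 = 51
step 7: 51 = 5·10 + 1; sub 11 for 10: 5·11 + 1; = 56; G_8 = 56−1 = 55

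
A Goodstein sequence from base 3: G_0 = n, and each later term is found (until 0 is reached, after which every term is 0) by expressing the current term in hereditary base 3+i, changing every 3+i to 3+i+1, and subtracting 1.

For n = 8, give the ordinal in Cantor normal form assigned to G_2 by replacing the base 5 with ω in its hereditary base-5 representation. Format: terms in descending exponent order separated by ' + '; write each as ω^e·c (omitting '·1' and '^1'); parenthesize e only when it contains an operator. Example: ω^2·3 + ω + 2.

8 —HB3→ 2·3 + 2 —bump→ 2·4 + 2 = 10 —(−1)→ 9
9 —HB4→ 2·4 + 1 —bump→ 2·5 + 1 = 11 —(−1)→ 10
10 —HB5→ 2·5 —bump→ 2·6 = 12 —(−1)→ 11

ω·2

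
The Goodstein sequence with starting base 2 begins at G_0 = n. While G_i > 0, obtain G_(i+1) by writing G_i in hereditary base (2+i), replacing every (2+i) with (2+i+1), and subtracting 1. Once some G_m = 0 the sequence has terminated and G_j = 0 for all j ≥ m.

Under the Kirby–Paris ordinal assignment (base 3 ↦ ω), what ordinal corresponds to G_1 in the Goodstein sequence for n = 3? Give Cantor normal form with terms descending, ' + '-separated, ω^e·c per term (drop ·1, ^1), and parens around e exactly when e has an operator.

ω

3 —HB2→ 2 + 1 —bump→ 3 + 1 = 4 —(−1)→ 3
3 —HB3→ 3 —bump→ 4 = 4 —(−1)→ 3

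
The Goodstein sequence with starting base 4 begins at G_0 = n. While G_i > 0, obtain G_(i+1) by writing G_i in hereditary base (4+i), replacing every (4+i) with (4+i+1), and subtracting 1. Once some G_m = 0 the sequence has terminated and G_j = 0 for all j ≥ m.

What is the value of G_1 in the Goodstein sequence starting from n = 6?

(0) 6|_4 = 4 + 2 ↦ 5 + 2|_5 = 7 ⇒ 6
(1) 6|_5 = 5 + 1 ↦ 6 + 1|_6 = 7 ⇒ 6

6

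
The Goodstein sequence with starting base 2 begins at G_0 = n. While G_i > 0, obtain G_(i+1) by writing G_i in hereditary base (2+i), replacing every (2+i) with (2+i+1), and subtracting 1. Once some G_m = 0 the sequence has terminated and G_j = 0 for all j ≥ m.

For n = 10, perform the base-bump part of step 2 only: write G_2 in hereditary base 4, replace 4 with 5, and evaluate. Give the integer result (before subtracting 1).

10 —HB2→ 2^(2 + 1) + 2 —bump→ 3^(3 + 1) + 3 = 84 —(−1)→ 83
83 —HB3→ 3^(3 + 1) + 2 —bump→ 4^(4 + 1) + 2 = 1026 —(−1)→ 1025
1025 —HB4→ 4^(4 + 1) + 1 —bump→ 5^(5 + 1) + 1 = 15626 —(−1)→ 15625

15626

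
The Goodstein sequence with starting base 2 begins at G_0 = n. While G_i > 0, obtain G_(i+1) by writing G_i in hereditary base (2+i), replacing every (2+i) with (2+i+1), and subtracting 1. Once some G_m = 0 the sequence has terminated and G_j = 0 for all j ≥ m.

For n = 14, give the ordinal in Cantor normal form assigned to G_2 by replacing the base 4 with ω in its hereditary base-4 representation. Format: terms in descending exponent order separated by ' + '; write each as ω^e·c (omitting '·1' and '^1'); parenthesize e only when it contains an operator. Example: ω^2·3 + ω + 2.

base 2: 14 = 2^(2 + 1) + 2^2 + 2; at 3: 3^(3 + 1) + 3^3 + 3 = 111; next = 110
base 3: 110 = 3^(3 + 1) + 3^3 + 2; at 4: 4^(4 + 1) + 4^4 + 2 = 1282; next = 1281
base 4: 1281 = 4^(4 + 1) + 4^4 + 1; at 5: 5^(5 + 1) + 5^5 + 1 = 18751; next = 18750

ω^(ω + 1) + ω^ω + 1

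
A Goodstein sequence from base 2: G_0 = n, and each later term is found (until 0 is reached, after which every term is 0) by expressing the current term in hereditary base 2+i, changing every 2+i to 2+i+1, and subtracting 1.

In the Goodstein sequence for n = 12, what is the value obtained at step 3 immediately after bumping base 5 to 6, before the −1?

280020

i=0: 12 = 2^(2 + 1) + 2^2 (b=2); 2→3: 3^(3 + 1) + 3^3 = 108; 108−1 = 107
i=1: 107 = 3^(3 + 1) + 2·3^2 + 2·3 + 2 (b=3); 3→4: 4^(4 + 1) + 2·4^2 + 2·4 + 2 = 1066; 1066−1 = 1065
i=2: 1065 = 4^(4 + 1) + 2·4^2 + 2·4 + 1 (b=4); 4→5: 5^(5 + 1) + 2·5^2 + 2·5 + 1 = 15686; 15686−1 = 15685
i=3: 15685 = 5^(5 + 1) + 2·5^2 + 2·5 (b=5); 5→6: 6^(6 + 1) + 2·6^2 + 2·6 = 280020; 280020−1 = 280019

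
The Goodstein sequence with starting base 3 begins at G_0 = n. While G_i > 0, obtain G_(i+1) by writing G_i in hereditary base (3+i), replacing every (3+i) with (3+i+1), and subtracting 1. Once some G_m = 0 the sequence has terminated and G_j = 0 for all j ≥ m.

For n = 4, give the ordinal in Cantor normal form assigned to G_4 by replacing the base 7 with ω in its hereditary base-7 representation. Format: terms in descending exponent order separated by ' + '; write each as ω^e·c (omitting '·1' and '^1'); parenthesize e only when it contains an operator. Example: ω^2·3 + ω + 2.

step 0: 4 = 3 + 1; sub 4 for 3: 4 + 1; = 5; G_1 = 5−1 = 4
step 1: 4 = 4; sub 5 for 4: 5; = 5; G_2 = 5−1 = 4
step 2: 4 = 4; sub 6 for 5: 4; = 4; G_3 = 4−1 = 3
step 3: 3 = 3; sub 7 for 6: 3; = 3; G_4 = 3−1 = 2
step 4: 2 = 2; sub 8 for 7: 2; = 2; G_5 = 2−1 = 1

2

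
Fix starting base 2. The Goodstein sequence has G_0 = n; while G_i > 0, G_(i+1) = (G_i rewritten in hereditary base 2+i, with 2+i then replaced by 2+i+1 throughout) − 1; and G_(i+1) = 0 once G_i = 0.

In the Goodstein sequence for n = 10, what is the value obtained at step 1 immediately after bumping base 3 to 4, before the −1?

1026

[0] 10 ≡ 2^(2 + 1) + 2 (base 2). Lift 3: 84. −1: 83.
[1] 83 ≡ 3^(3 + 1) + 2 (base 3). Lift 4: 1026. −1: 1025.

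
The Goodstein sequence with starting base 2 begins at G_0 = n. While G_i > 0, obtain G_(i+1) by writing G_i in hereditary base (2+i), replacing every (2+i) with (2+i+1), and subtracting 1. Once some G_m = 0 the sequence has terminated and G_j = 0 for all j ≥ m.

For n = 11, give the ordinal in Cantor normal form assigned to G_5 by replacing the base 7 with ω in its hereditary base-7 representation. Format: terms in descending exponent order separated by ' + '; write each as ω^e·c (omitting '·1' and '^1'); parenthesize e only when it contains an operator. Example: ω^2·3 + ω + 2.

ω^(ω + 1)

11 —HB2→ 2^(2 + 1) + 2 + 1 —bump→ 3^(3 + 1) + 3 + 1 = 85 —(−1)→ 84
84 —HB3→ 3^(3 + 1) + 3 —bump→ 4^(4 + 1) + 4 = 1028 —(−1)→ 1027
1027 —HB4→ 4^(4 + 1) + 3 —bump→ 5^(5 + 1) + 3 = 15628 —(−1)→ 15627
15627 —HB5→ 5^(5 + 1) + 2 —bump→ 6^(6 + 1) + 2 = 279938 —(−1)→ 279937
279937 —HB6→ 6^(6 + 1) + 1 —bump→ 7^(7 + 1) + 1 = 5764802 —(−1)→ 5764801
5764801 —HB7→ 7^(7 + 1) —bump→ 8^(8 + 1) = 134217728 —(−1)→ 134217727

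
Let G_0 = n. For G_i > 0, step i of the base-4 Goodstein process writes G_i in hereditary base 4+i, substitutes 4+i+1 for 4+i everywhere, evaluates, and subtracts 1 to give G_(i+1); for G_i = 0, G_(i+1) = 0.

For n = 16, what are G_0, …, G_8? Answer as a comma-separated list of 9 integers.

16, 24, 27, 30, 33, 36, 39, 41, 43

G_0 = 16. HB_4(16) = 4^2. Bump = 25. G_1 = 24.
G_1 = 24. HB_5(24) = 4·5 + 4. Bump = 28. G_2 = 27.
G_2 = 27. HB_6(27) = 4·6 + 3. Bump = 31. G_3 = 30.
G_3 = 30. HB_7(30) = 4·7 + 2. Bump = 34. G_4 = 33.
G_4 = 33. HB_8(33) = 4·8 + 1. Bump = 37. G_5 = 36.
G_5 = 36. HB_9(36) = 4·9. Bump = 40. G_6 = 39.
G_6 = 39. HB_10(39) = 3·10 + 9. Bump = 42. G_7 = 41.
G_7 = 41. HB_11(41) = 3·11 + 8. Bump = 44. G_8 = 43.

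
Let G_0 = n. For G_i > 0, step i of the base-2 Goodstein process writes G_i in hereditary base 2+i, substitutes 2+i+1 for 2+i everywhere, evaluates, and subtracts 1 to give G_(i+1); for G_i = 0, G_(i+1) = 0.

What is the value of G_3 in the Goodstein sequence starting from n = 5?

step 0: 5 = 2^2 + 1; sub 3 for 2: 3^3 + 1; = 28; G_1 = 28−1 = 27
step 1: 27 = 3^3; sub 4 for 3: 4^4; = 256; G_2 = 256−1 = 255
step 2: 255 = 3·4^3 + 3·4^2 + 3·4 + 3; sub 5 for 4: 3·5^3 + 3·5^2 + 3·5 + 3; = 468; G_3 = 468−1 = 467
step 3: 467 = 3·5^3 + 3·5^2 + 3·5 + 2; sub 6 for 5: 3·6^3 + 3·6^2 + 3·6 + 2; = 776; G_4 = 776−1 = 775

467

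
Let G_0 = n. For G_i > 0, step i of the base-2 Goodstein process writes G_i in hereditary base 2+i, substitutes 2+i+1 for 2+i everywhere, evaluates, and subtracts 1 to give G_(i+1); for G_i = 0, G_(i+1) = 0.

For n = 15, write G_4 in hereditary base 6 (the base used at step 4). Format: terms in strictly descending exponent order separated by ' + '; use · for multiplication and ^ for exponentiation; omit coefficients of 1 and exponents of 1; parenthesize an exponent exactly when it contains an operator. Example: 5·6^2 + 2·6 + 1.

6^(6 + 1) + 6^6 + 1

[0] 15 ≡ 2^(2 + 1) + 2^2 + 2 + 1 (base 2). Lift 3: 112. −1: 111.
[1] 111 ≡ 3^(3 + 1) + 3^3 + 3 (base 3). Lift 4: 1284. −1: 1283.
[2] 1283 ≡ 4^(4 + 1) + 4^4 + 3 (base 4). Lift 5: 18753. −1: 18752.
[3] 18752 ≡ 5^(5 + 1) + 5^5 + 2 (base 5). Lift 6: 326594. −1: 326593.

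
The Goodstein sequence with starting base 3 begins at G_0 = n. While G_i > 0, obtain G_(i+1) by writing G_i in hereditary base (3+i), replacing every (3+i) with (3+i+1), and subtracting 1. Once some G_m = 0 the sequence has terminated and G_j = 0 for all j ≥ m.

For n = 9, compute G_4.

21

9 —HB3→ 3^2 —bump→ 4^2 = 16 —(−1)→ 15
15 —HB4→ 3·4 + 3 —bump→ 3·5 + 3 = 18 —(−1)→ 17
17 —HB5→ 3·5 + 2 —bump→ 3·6 + 2 = 20 —(−1)→ 19
19 —HB6→ 3·6 + 1 —bump→ 3·7 + 1 = 22 —(−1)→ 21
21 —HB7→ 3·7 —bump→ 3·8 = 24 —(−1)→ 23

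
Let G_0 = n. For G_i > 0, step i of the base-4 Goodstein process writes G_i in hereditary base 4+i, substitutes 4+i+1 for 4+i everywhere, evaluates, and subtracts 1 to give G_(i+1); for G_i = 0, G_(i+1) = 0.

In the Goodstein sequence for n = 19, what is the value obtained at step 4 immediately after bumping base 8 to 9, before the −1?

70

[0] 19 ≡ 4^2 + 3 (base 4). Lift 5: 28. −1: 27.
[1] 27 ≡ 5^2 + 2 (base 5). Lift 6: 38. −1: 37.
[2] 37 ≡ 6^2 + 1 (base 6). Lift 7: 50. −1: 49.
[3] 49 ≡ 7^2 (base 7). Lift 8: 64. −1: 63.
[4] 63 ≡ 7·8 + 7 (base 8). Lift 9: 70. −1: 69.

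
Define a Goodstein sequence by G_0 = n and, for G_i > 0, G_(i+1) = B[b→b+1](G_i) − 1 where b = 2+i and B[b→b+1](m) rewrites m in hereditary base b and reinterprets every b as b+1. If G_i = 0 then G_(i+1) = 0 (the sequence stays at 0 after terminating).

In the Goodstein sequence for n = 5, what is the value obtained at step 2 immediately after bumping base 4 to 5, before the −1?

468

G_0=5  [base 2] 2^2 + 1  →[2↦3]→  3^3 + 1 = 28  −1 ⇒ G_1=27
G_1=27  [base 3] 3^3  →[3↦4]→  4^4 = 256  −1 ⇒ G_2=255
G_2=255  [base 4] 3·4^3 + 3·4^2 + 3·4 + 3  →[4↦5]→  3·5^3 + 3·5^2 + 3·5 + 3 = 468  −1 ⇒ G_3=467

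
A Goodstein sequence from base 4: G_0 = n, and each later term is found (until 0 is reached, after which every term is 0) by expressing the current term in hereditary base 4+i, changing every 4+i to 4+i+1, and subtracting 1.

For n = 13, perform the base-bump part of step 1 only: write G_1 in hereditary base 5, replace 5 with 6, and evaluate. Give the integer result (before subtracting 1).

18

G_0=13  [base 4] 3·4 + 1  →[4↦5]→  3·5 + 1 = 16  −1 ⇒ G_1=15
G_1=15  [base 5] 3·5  →[5↦6]→  3·6 = 18  −1 ⇒ G_2=17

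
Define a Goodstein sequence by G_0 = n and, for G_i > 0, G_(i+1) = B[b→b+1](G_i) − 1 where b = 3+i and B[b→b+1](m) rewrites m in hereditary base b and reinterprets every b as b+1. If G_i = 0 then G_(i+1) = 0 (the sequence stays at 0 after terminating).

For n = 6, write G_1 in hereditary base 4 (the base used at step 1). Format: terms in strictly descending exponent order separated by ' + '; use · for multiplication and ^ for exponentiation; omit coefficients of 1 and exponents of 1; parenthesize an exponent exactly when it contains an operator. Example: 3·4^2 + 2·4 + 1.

4 + 3

G_0 = 6. HB_3(6) = 2·3. Bump = 8. G_1 = 7.
G_1 = 7. HB_4(7) = 4 + 3. Bump = 8. G_2 = 7.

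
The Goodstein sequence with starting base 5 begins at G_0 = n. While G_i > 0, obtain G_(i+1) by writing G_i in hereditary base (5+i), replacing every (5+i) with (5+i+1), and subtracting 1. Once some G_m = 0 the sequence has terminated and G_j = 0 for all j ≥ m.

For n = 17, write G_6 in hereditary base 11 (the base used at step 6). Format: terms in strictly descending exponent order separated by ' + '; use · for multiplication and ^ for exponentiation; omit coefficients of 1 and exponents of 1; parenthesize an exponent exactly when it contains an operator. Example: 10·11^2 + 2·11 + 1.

base 5: 17 = 3·5 + 2; at 6: 3·6 + 2 = 20; next = 19
base 6: 19 = 3·6 + 1; at 7: 3·7 + 1 = 22; next = 21
base 7: 21 = 3·7; at 8: 3·8 = 24; next = 23
base 8: 23 = 2·8 + 7; at 9: 2·9 + 7 = 25; next = 24
base 9: 24 = 2·9 + 6; at 10: 2·10 + 6 = 26; next = 25
base 10: 25 = 2·10 + 5; at 11: 2·11 + 5 = 27; next = 26

2·11 + 4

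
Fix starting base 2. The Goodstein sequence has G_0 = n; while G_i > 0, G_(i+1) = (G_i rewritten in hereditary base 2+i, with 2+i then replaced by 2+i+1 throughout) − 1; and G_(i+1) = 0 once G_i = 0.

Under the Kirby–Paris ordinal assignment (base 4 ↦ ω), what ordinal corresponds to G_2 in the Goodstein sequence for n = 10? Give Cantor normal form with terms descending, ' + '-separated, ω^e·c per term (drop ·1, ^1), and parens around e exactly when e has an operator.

base 2: 10 = 2^(2 + 1) + 2; at 3: 3^(3 + 1) + 3 = 84; next = 83
base 3: 83 = 3^(3 + 1) + 2; at 4: 4^(4 + 1) + 2 = 1026; next = 1025

ω^(ω + 1) + 1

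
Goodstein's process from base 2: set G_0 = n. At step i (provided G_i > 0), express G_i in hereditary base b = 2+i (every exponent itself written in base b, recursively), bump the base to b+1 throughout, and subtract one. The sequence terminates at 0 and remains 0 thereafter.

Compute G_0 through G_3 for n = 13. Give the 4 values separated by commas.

i=0: 13 = 2^(2 + 1) + 2^2 + 1 (b=2); 2→3: 3^(3 + 1) + 3^3 + 1 = 109; 109−1 = 108
i=1: 108 = 3^(3 + 1) + 3^3 (b=3); 3→4: 4^(4 + 1) + 4^4 = 1280; 1280−1 = 1279
i=2: 1279 = 4^(4 + 1) + 3·4^3 + 3·4^2 + 3·4 + 3 (b=4); 4→5: 5^(5 + 1) + 3·5^3 + 3·5^2 + 3·5 + 3 = 16093; 16093−1 = 16092

13, 108, 1279, 16092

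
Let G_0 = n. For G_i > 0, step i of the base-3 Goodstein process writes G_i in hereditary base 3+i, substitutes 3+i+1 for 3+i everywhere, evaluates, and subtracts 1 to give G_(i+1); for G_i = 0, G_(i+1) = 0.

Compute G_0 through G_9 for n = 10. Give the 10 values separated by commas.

G_0 = 10. HB_3(10) = 3^2 + 1. Bump = 17. G_1 = 16.
G_1 = 16. HB_4(16) = 4^2. Bump = 25. G_2 = 24.
G_2 = 24. HB_5(24) = 4·5 + 4. Bump = 28. G_3 = 27.
G_3 = 27. HB_6(27) = 4·6 + 3. Bump = 31. G_4 = 30.
G_4 = 30. HB_7(30) = 4·7 + 2. Bump = 34. G_5 = 33.
G_5 = 33. HB_8(33) = 4·8 + 1. Bump = 37. G_6 = 36.
G_6 = 36. HB_9(36) = 4·9. Bump = 40. G_7 = 39.
G_7 = 39. HB_10(39) = 3·10 + 9. Bump = 42. G_8 = 41.
G_8 = 41. HB_11(41) = 3·11 + 8. Bump = 44. G_9 = 43.

10, 16, 24, 27, 30, 33, 36, 39, 41, 43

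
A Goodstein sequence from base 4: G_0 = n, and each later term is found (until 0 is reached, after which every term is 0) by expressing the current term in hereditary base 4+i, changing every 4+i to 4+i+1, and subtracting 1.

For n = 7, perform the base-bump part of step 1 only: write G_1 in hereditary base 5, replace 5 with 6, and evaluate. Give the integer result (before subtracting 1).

8

base 4: 7 = 4 + 3; at 5: 5 + 3 = 8; next = 7
base 5: 7 = 5 + 2; at 6: 6 + 2 = 8; next = 7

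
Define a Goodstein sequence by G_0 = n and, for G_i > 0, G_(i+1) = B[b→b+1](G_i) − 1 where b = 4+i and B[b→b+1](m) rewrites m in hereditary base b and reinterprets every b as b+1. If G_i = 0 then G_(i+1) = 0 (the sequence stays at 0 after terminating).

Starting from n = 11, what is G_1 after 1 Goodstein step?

i=0: 11 = 2·4 + 3 (b=4); 4→5: 2·5 + 3 = 13; 13−1 = 12
i=1: 12 = 2·5 + 2 (b=5); 5→6: 2·6 + 2 = 14; 14−1 = 13

12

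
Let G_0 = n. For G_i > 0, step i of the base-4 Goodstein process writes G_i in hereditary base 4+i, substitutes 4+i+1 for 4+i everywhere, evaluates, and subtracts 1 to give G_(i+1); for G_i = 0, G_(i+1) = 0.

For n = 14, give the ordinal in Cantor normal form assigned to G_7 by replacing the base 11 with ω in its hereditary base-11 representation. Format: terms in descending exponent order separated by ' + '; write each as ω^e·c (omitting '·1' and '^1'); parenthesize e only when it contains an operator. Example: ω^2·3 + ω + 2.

ω·2 + 2

G_0=14  [base 4] 3·4 + 2  →[4↦5]→  3·5 + 2 = 17  −1 ⇒ G_1=16
G_1=16  [base 5] 3·5 + 1  →[5↦6]→  3·6 + 1 = 19  −1 ⇒ G_2=18
G_2=18  [base 6] 3·6  →[6↦7]→  3·7 = 21  −1 ⇒ G_3=20
G_3=20  [base 7] 2·7 + 6  →[7↦8]→  2·8 + 6 = 22  −1 ⇒ G_4=21
G_4=21  [base 8] 2·8 + 5  →[8↦9]→  2·9 + 5 = 23  −1 ⇒ G_5=22
G_5=22  [base 9] 2·9 + 4  →[9↦10]→  2·10 + 4 = 24  −1 ⇒ G_6=23
G_6=23  [base 10] 2·10 + 3  →[10↦11]→  2·11 + 3 = 25  −1 ⇒ G_7=24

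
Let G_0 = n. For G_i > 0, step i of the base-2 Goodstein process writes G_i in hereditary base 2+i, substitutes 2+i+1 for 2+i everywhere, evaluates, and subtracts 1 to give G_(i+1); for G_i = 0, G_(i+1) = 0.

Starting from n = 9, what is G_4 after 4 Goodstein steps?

step 0: 9 = 2^(2 + 1) + 1; sub 3 for 2: 3^(3 + 1) + 1; = 82; G_1 = 82−1 = 81
step 1: 81 = 3^(3 + 1); sub 4 for 3: 4^(4 + 1); = 1024; G_2 = 1024−1 = 1023
step 2: 1023 = 3·4^4 + 3·4^3 + 3·4^2 + 3·4 + 3; sub 5 for 4: 3·5^5 + 3·5^3 + 3·5^2 + 3·5 + 3; = 9843; G_3 = 9843−1 = 9842
step 3: 9842 = 3·5^5 + 3·5^3 + 3·5^2 + 3·5 + 2; sub 6 for 5: 3·6^6 + 3·6^3 + 3·6^2 + 3·6 + 2; = 140744; G_4 = 140744−1 = 140743
step 4: 140743 = 3·6^6 + 3·6^3 + 3·6^2 + 3·6 + 1; sub 7 for 6: 3·7^7 + 3·7^3 + 3·7^2 + 3·7 + 1; = 2471827; G_5 = 2471827−1 = 2471826

140743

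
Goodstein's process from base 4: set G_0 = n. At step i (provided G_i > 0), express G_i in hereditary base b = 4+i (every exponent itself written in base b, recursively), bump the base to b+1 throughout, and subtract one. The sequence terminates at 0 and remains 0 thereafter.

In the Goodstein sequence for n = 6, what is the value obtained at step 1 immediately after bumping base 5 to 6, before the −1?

G_0=6  [base 4] 4 + 2  →[4↦5]→  5 + 2 = 7  −1 ⇒ G_1=6
G_1=6  [base 5] 5 + 1  →[5↦6]→  6 + 1 = 7  −1 ⇒ G_2=6

7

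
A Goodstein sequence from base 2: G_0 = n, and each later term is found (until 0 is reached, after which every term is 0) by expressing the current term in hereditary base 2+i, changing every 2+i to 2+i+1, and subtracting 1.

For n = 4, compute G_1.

G_0=4  [base 2] 2^2  →[2↦3]→  3^3 = 27  −1 ⇒ G_1=26
G_1=26  [base 3] 2·3^2 + 2·3 + 2  →[3↦4]→  2·4^2 + 2·4 + 2 = 42  −1 ⇒ G_2=41

26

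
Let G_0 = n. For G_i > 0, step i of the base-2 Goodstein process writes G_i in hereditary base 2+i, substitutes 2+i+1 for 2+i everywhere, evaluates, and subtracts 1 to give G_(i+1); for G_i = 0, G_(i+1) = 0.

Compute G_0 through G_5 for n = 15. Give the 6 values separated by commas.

15, 111, 1283, 18752, 326593, 6588344

15 —HB2→ 2^(2 + 1) + 2^2 + 2 + 1 —bump→ 3^(3 + 1) + 3^3 + 3 + 1 = 112 —(−1)→ 111
111 —HB3→ 3^(3 + 1) + 3^3 + 3 —bump→ 4^(4 + 1) + 4^4 + 4 = 1284 —(−1)→ 1283
1283 —HB4→ 4^(4 + 1) + 4^4 + 3 —bump→ 5^(5 + 1) + 5^5 + 3 = 18753 —(−1)→ 18752
18752 —HB5→ 5^(5 + 1) + 5^5 + 2 —bump→ 6^(6 + 1) + 6^6 + 2 = 326594 —(−1)→ 326593
326593 —HB6→ 6^(6 + 1) + 6^6 + 1 —bump→ 7^(7 + 1) + 7^7 + 1 = 6588345 —(−1)→ 6588344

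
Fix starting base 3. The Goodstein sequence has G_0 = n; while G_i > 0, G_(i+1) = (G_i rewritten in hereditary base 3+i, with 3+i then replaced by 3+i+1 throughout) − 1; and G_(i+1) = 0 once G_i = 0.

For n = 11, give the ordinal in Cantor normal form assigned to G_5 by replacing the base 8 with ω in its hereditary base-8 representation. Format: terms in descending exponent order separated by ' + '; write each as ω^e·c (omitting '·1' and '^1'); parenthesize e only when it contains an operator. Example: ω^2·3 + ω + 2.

ω·5 + 3

(0) 11|_3 = 3^2 + 2 ↦ 4^2 + 2|_4 = 18 ⇒ 17
(1) 17|_4 = 4^2 + 1 ↦ 5^2 + 1|_5 = 26 ⇒ 25
(2) 25|_5 = 5^2 ↦ 6^2|_6 = 36 ⇒ 35
(3) 35|_6 = 5·6 + 5 ↦ 5·7 + 5|_7 = 40 ⇒ 39
(4) 39|_7 = 5·7 + 4 ↦ 5·8 + 4|_8 = 44 ⇒ 43
(5) 43|_8 = 5·8 + 3 ↦ 5·9 + 3|_9 = 48 ⇒ 47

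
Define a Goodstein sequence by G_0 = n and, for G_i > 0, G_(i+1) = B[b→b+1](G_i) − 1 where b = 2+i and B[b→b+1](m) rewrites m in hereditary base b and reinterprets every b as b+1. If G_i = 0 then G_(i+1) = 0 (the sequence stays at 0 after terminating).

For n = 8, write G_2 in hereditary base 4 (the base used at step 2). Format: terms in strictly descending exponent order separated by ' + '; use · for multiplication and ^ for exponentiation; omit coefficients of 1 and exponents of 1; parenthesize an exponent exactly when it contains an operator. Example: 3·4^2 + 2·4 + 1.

G_0=8  [base 2] 2^(2 + 1)  →[2↦3]→  3^(3 + 1) = 81  −1 ⇒ G_1=80
G_1=80  [base 3] 2·3^3 + 2·3^2 + 2·3 + 2  →[3↦4]→  2·4^4 + 2·4^2 + 2·4 + 2 = 554  −1 ⇒ G_2=553
G_2=553  [base 4] 2·4^4 + 2·4^2 + 2·4 + 1  →[4↦5]→  2·5^5 + 2·5^2 + 2·5 + 1 = 6311  −1 ⇒ G_3=6310

2·4^4 + 2·4^2 + 2·4 + 1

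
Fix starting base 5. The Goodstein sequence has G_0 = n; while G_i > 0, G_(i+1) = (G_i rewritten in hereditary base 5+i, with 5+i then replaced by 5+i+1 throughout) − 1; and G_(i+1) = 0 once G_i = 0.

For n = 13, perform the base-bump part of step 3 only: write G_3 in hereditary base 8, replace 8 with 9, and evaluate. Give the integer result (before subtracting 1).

i=0: 13 = 2·5 + 3 (b=5); 5→6: 2·6 + 3 = 15; 15−1 = 14
i=1: 14 = 2·6 + 2 (b=6); 6→7: 2·7 + 2 = 16; 16−1 = 15
i=2: 15 = 2·7 + 1 (b=7); 7→8: 2·8 + 1 = 17; 17−1 = 16
i=3: 16 = 2·8 (b=8); 8→9: 2·9 = 18; 18−1 = 17

18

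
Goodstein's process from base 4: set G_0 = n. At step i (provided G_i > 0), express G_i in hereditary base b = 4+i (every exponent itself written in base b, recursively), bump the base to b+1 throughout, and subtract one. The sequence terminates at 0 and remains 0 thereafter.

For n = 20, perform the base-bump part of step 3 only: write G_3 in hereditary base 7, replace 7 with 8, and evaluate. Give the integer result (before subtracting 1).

[0] 20 ≡ 4^2 + 4 (base 4). Lift 5: 30. −1: 29.
[1] 29 ≡ 5^2 + 4 (base 5). Lift 6: 40. −1: 39.
[2] 39 ≡ 6^2 + 3 (base 6). Lift 7: 52. −1: 51.
[3] 51 ≡ 7^2 + 2 (base 7). Lift 8: 66. −1: 65.

66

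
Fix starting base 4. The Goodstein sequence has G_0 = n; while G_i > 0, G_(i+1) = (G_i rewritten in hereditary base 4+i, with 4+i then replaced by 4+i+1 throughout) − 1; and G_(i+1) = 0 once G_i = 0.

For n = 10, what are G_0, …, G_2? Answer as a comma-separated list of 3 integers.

10, 11, 12

G_0 = 10. HB_4(10) = 2·4 + 2. Bump = 12. G_1 = 11.
G_1 = 11. HB_5(11) = 2·5 + 1. Bump = 13. G_2 = 12.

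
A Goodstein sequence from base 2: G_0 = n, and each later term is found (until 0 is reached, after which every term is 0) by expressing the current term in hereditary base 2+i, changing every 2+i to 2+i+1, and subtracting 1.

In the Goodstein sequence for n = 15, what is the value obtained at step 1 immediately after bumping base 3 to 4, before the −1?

1284

(0) 15|_2 = 2^(2 + 1) + 2^2 + 2 + 1 ↦ 3^(3 + 1) + 3^3 + 3 + 1|_3 = 112 ⇒ 111
(1) 111|_3 = 3^(3 + 1) + 3^3 + 3 ↦ 4^(4 + 1) + 4^4 + 4|_4 = 1284 ⇒ 1283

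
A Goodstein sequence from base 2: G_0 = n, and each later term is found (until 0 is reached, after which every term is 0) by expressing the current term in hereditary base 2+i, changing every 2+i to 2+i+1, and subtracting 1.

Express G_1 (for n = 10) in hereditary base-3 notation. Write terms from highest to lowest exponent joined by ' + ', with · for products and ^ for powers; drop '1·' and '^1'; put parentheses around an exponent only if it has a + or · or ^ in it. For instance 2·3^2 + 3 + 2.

3^(3 + 1) + 2

step 0: 10 = 2^(2 + 1) + 2; sub 3 for 2: 3^(3 + 1) + 3; = 84; G_1 = 84−1 = 83
step 1: 83 = 3^(3 + 1) + 2; sub 4 for 3: 4^(4 + 1) + 2; = 1026; G_2 = 1026−1 = 1025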